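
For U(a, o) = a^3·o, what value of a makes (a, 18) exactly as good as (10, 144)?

a = 20

U(10, 144) = 144000.
Set U(a, 18) = 144000 and solve.
With o = 18: a^3 = 144000/18 = 8000; taking the cube root, a = 20.
Check: U(20, 18) = 144000.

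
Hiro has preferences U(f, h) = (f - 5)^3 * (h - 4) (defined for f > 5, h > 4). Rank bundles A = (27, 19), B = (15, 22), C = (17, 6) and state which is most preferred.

Evaluate utility at each bundle:
U(A) = 159720.
U(B) = 18000.
U(C) = 3456.
Highest utility is A, so A ≻ B ≻ C.

Bundle A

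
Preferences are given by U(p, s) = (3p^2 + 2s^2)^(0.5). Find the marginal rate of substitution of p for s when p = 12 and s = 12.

For CES with ρ = 2, MRS = (3/2)·(s/p)^(-1).
At (12, 12): MRS = 1.5.
That is, one extra unit of p is worth 1.5 units of s at the margin.

MRS = 1.5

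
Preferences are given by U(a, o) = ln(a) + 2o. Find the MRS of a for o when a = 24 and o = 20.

MRS = 1/48

MU_a = 1/a, MU_o = 2.
MRS = 1/a ÷ 2.
At (24, 20): MRS = 1/48.
The indifference curve has slope −1/48 at this bundle.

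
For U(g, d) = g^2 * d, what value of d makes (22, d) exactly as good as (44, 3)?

d = 12

U(44, 3) = 5808.
Set U(22, d) = 5808 and solve.
With g = 22: 22^2 = 484, so d = 5808/484 = 12.
Check: U(22, 12) = 5808.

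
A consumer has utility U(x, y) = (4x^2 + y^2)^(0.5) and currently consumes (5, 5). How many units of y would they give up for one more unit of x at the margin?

For CES with ρ = 2, MRS = (4/1)·(y/x)^(-1).
At (5, 5): MRS = 4.
So at (5, 5) the consumer would give up 4 units of y for one more unit of x.

MRS = 4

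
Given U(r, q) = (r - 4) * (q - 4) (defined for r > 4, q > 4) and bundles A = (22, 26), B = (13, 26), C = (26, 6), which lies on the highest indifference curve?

Bundle A

Evaluate utility at each bundle:
U(A) = 396.
U(B) = 198.
U(C) = 44.
Highest utility is A, so A ≻ B ≻ C.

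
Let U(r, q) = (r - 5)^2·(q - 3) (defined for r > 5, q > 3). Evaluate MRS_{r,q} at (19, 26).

MRS = 23/7

MU_r = 2·(r−5)·(q−3), MU_q = (r−5)^2.
MRS = (2/1)·(q−3)/(r−5).
At (19, 26): MRS = 23/7.
That is, one extra unit of r is worth 23/7 units of q at the margin.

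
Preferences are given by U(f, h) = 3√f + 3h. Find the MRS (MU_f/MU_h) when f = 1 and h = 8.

MRS = 0.5

MU_f = 3/(2√f), MU_h = 3.
MRS = 3/(2√f) ÷ 3.
At (1, 8): MRS = 0.5.
So at (1, 8) the consumer would give up 0.5 units of h for one more unit of f.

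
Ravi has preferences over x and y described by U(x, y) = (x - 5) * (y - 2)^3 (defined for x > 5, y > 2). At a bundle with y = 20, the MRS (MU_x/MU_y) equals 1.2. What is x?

x = 10

MU_x = (y−2)^3, MU_y = 3·(x−5)·(y−2)^2.
MRS = (1/3)·(y−2)/(x−5).
Substitute y = 20: MRS = 6/(x − 5). Setting this equal to 1.2 gives x − 5 = 6/1.2 = 5, so x = 10.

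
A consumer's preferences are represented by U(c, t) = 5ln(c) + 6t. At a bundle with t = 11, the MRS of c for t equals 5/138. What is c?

c = 23

MU_c = 5/c, MU_t = 6.
MRS = 5/c ÷ 6.
MRS depends only on c: (5/6)/c = 5/138 ⇒ c = (5/6)/(5/138) = 23.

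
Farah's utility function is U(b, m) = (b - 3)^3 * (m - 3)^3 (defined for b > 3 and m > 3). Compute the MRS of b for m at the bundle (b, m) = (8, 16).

MU_b = 3·(b−3)^2·(m−3)^3, MU_m = 3·(b−3)^3·(m−3)^2.
MRS = (m−3)/(b−3).
At (8, 16): MRS = 2.6.
So at (8, 16) the consumer would give up 2.6 units of m for one more unit of b.

MRS = 2.6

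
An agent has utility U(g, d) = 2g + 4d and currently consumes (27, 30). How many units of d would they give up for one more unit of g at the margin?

MRS = 0.5

MU_g = 2, MU_d = 4, so MRS = 2/4 = 0.5 at every bundle.
At (27, 30): MRS = 0.5.
That is, one extra unit of g is worth 0.5 units of d at the margin.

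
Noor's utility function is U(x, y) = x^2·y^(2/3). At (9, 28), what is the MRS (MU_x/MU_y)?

MU_x = 2·x·y^(2/3) and MU_y = 2/3·x^2·y^(-1/3).
MRS = MU_x/MU_y = (3)·y/x.
At (9, 28): MRS = 28/3.
The indifference curve has slope −28/3 at this bundle.

MRS = 28/3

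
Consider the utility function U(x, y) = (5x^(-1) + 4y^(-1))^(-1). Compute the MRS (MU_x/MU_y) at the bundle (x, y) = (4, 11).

For CES with ρ = -1, MRS = (5/4)·(y/x)^2.
At (4, 11): MRS = 605/64.
The indifference curve has slope −605/64 at this bundle.

MRS = 605/64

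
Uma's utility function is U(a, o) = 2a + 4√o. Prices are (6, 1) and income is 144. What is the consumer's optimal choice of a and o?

a* = 18, o* = 36

MU_a = 2, MU_o = 4/(2√o).
MRS = 2 ÷ (4/(2√o)).
Tangency: set MRS = p_a/p_o = 6/1 = 6.
MRS depends only on o: √o = 6 ⇒ √o = 6 ⇒ o* = 36.
From the budget, 6·a = 144 − 1·36 = 108, so a* = 18.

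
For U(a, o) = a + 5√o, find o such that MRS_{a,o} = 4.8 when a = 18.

o = 144

MU_a = 1, MU_o = 5/(2√o).
MRS = 1 ÷ (5/(2√o)).
MRS depends only on o: 0.4·√o = 4.8 ⇒ √o = 4.8/0.4 = 12 ⇒ o = 144.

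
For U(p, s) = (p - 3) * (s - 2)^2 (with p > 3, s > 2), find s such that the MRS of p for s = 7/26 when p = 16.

MU_p = (s−2)^2, MU_s = 2·(p−3)·(s−2).
MRS = (1/2)·(s−2)/(p−3).
Substitute p = 16: MRS = (s − 2)/26. Setting this equal to 7/26 gives s − 2 = (7/26)·26 = 7, so s = 9.

s = 9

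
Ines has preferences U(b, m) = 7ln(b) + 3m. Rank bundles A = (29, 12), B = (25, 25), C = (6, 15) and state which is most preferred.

Evaluate utility at each bundle:
U(A) = 59.571.
U(B) = 97.532.
U(C) = 57.542.
Highest utility is B, so B ≻ A ≻ C.

Bundle B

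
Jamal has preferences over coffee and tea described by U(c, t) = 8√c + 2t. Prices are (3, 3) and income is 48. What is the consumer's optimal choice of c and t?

c* = 4, t* = 12

MU_c = 8/(2√c), MU_t = 2.
MRS = 8/(2√c) ÷ 2.
Tangency: set MRS = p_c/p_t = 3/3 = 1.
MRS depends only on c: 2/√c = 1 ⇒ √c = 2/1 = 2 ⇒ c* = 4.
From the budget, 3·t = 48 − 3·4 = 36, so t* = 12.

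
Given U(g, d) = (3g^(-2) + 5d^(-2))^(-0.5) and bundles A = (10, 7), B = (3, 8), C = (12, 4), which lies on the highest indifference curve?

Evaluate utility at each bundle:
U(A) = 2.752.
U(B) = 1.559.
U(C) = 1.732.
Highest utility is A, so A ≻ C ≻ B.

Bundle A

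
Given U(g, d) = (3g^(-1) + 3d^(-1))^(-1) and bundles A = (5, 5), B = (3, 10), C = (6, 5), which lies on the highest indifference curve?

Evaluate utility at each bundle:
U(A) = 0.833.
U(B) = 0.769.
U(C) = 0.909.
Highest utility is C, so C ≻ A ≻ B.

Bundle C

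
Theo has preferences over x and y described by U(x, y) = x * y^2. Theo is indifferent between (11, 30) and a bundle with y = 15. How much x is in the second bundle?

U(11, 30) = 9900.
Set U(x, 15) = 9900 and solve.
With y = 15: 15^2 = 225, so x = 9900/225 = 44.
Check: U(44, 15) = 9900.

x = 44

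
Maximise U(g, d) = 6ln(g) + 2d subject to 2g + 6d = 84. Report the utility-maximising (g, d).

g* = 9, d* = 11

MU_g = 6/g, MU_d = 2.
MRS = 6/g ÷ 2.
Tangency: set MRS = p_g/p_d = 2/6 = 1/3.
MRS depends only on g: 3/g = 1/3 ⇒ g* = 3/(1/3) = 9.
From the budget, 6·d = 84 − 2·9 = 66, so d* = 11.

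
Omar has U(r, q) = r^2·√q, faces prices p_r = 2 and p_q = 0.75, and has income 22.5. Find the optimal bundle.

r* = 9, q* = 6

MU_r = 2·r·√q and MU_q = 0.5·r^2·q^(-0.5).
MRS = MU_r/MU_q = (4)·q/r.
Tangency: set MRS = p_r/p_q = 2/0.75 = 8/3.
So (4)·q/r = 8/3, i.e. q = (2/3)·r.
Substitute into the budget 2·r + 0.75·q = 22.5: 2.5·r = 22.5, so r* = 9.
Then q* = (2/3)·9 = 6.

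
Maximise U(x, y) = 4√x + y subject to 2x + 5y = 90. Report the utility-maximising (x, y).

x* = 25, y* = 8

MU_x = 4/(2√x), MU_y = 1.
MRS = 4/(2√x) ÷ 1.
Tangency: set MRS = p_x/p_y = 2/5 = 0.4.
MRS depends only on x: 2/√x = 0.4 ⇒ √x = 2/0.4 = 5 ⇒ x* = 25.
From the budget, 5·y = 90 − 2·25 = 40, so y* = 8.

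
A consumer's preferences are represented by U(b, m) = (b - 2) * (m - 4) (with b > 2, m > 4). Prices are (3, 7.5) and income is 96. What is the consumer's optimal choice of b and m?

MU_b = (m−4), MU_m = (b−2).
MRS = (m−4)/(b−2).
Tangency: set MRS = p_b/p_m = 3/7.5 = 0.4.
So (m − 4)/(b − 2) = 0.4, i.e. (m − 4) = 0.4·(b − 2).
Rewrite the budget in excess-of-subsistence terms: 3·(b − 2) + 7.5·(m − 4) = 96 − 3·2 − 7.5·4 = 60.
Substituting, 6·(b − 2) = 60, so b − 2 = 10 and b* = 12.
Then m − 4 = 0.4·10 = 4, so m* = 8.

b* = 12, m* = 8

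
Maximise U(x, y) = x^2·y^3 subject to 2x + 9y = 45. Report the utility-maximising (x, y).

MU_x = 2·x·y^3 and MU_y = 3·x^2·y^2.
MRS = MU_x/MU_y = (2/3)·y/x.
Tangency: set MRS = p_x/p_y = 2/9.
So (2/3)·y/x = 2/9, i.e. y = (1/3)·x.
Substitute into the budget 2·x + 9·y = 45: 5·x = 45, so x* = 9.
Then y* = (1/3)·9 = 3.

x* = 9, y* = 3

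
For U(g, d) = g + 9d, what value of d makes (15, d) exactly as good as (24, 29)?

d = 30

U(24, 29) = 285.
Set U(15, d) = 285 and solve.
15 + 9d = 285 ⇒ 9d = 270 ⇒ d = 30.
Check: U(15, 30) = 285.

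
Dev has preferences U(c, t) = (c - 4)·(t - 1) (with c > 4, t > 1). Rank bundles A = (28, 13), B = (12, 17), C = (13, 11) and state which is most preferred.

Bundle A

Evaluate utility at each bundle:
U(A) = 288.
U(B) = 128.
U(C) = 90.
Highest utility is A, so A ≻ B ≻ C.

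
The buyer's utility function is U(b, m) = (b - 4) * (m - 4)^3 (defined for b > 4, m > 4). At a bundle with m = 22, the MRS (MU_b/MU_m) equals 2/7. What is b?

MU_b = (m−4)^3, MU_m = 3·(b−4)·(m−4)^2.
MRS = (1/3)·(m−4)/(b−4).
Substitute m = 22: MRS = 6/(b − 4). Setting this equal to 2/7 gives b − 4 = 6/(2/7) = 21, so b = 25.

b = 25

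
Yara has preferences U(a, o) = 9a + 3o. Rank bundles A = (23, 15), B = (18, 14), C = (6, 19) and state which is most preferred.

Evaluate utility at each bundle:
U(A) = 252.
U(B) = 204.
U(C) = 111.
Highest utility is A, so A ≻ B ≻ C.

Bundle A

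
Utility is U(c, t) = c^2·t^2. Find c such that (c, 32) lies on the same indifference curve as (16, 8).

U(16, 8) = 16384.
Set U(c, 32) = 16384 and solve.
With t = 32: 32^2 = 1024, so c^2 = 16384/1024 = 16; taking the square root, c = 4.
Check: U(4, 32) = 16384.

c = 4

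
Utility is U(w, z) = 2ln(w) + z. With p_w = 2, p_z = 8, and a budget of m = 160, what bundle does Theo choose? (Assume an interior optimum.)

MU_w = 2/w, MU_z = 1.
MRS = 2/w ÷ 1.
Tangency: set MRS = p_w/p_z = 2/8 = 0.25.
MRS depends only on w: 2/w = 0.25 ⇒ w* = 2/0.25 = 8.
From the budget, 8·z = 160 − 2·8 = 144, so z* = 18.

w* = 8, z* = 18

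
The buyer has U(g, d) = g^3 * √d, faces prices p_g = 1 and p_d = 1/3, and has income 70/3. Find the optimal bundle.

g* = 20, d* = 10

MU_g = 3·g^2·√d and MU_d = 0.5·g^3·d^(-0.5).
MRS = MU_g/MU_d = (6)·d/g.
Tangency: set MRS = p_g/p_d = 1/(1/3) = 3.
So (6)·d/g = 3, i.e. d = 0.5·g.
Substitute into the budget 1·g + (1/3)·d = 70/3: (7/6)·g = 70/3, so g* = 20.
Then d* = 0.5·20 = 10.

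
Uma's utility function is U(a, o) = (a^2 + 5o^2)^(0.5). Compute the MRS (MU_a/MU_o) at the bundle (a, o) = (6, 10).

MRS = 3/25

For CES with ρ = 2, MRS = (1/5)·(o/a)^(-1).
At (6, 10): MRS = 3/25.
The indifference curve has slope −3/25 at this bundle.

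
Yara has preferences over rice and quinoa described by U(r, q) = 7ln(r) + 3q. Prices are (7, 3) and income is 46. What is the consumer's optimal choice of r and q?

MU_r = 7/r, MU_q = 3.
MRS = 7/r ÷ 3.
Tangency: set MRS = p_r/p_q = 7/3.
MRS depends only on r: (7/3)/r = 7/3 ⇒ r* = (7/3)/(7/3) = 1.
From the budget, 3·q = 46 − 7·1 = 39, so q* = 13.

r* = 1, q* = 13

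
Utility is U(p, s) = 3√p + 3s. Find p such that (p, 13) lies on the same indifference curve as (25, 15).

U(25, 15) = 60.
Set U(p, 13) = 60 and solve.
With s = 13: 3√p = 60 − 3·13 = 21, so √p = 7 and p = 49.
Check: U(49, 13) = 60.

p = 49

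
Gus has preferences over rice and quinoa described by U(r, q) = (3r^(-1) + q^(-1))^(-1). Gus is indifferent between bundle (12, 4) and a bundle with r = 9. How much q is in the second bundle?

q = 6

U depends on (r, q) only through S = 3r^(-1) + q^(-1), so equal utility means equal S. At (12, 4): S = 0.5.
With r = 9: 3·9^(-1) = 1/3, so q^(-1) = 0.5 − 1/3 = 1/6.
Hence q = 1/(1/6) = 6.
Check: U(9, 6) = 2.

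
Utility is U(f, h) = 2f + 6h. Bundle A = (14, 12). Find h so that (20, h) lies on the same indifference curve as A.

h = 10

U(14, 12) = 100.
Set U(20, h) = 100 and solve.
2·20 + 6h = 100 ⇒ 6h = 60 ⇒ h = 10.
Check: U(20, 10) = 100.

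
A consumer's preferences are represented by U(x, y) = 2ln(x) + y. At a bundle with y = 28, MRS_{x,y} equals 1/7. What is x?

MU_x = 2/x, MU_y = 1.
MRS = 2/x ÷ 1.
MRS depends only on x: 2/x = 1/7 ⇒ x = 2/(1/7) = 14.

x = 14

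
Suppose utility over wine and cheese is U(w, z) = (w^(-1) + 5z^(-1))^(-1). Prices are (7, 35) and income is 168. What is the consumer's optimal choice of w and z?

w* = 4, z* = 4

For CES with ρ = -1, MRS = (1/5)·(z/w)^2.
Tangency: set MRS = p_w/p_z = 7/35 = 0.2.
So (z/w)^2 = 1; taking the square root, z/w = 1, i.e. z = w.
Substitute into the budget 7·w + 35·z = 168: 42·w = 168, so w* = 4 and z* = 4.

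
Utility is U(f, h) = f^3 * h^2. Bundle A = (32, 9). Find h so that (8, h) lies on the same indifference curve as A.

h = 72

U(32, 9) = 2654208.
Set U(8, h) = 2654208 and solve.
With f = 8: 8^3 = 512, so h^2 = 2654208/512 = 5184; taking the square root, h = 72.
Check: U(8, 72) = 2654208.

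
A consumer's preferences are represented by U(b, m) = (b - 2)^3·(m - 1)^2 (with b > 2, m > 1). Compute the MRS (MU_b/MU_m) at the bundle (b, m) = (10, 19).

MU_b = 3·(b−2)^2·(m−1)^2, MU_m = 2·(b−2)^3·(m−1).
MRS = (3/2)·(m−1)/(b−2).
At (10, 19): MRS = 3.375.
The indifference curve has slope −3.375 at this bundle.

MRS = 3.375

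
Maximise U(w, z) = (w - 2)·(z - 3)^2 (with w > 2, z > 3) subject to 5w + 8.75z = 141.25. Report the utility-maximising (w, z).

MU_w = (z−3)^2, MU_z = 2·(w−2)·(z−3).
MRS = (1/2)·(z−3)/(w−2).
Tangency: set MRS = p_w/p_z = 5/8.75 = 4/7.
So (1/2)·(z − 3)/(w − 2) = 4/7, i.e. (z − 3) = (8/7)·(w − 2).
Rewrite the budget in excess-of-subsistence terms: 5·(w − 2) + 8.75·(z − 3) = 141.25 − 5·2 − 8.75·3 = 105.
Substituting, 15·(w − 2) = 105, so w − 2 = 7 and w* = 9.
Then z − 3 = (8/7)·7 = 8, so z* = 11.

w* = 9, z* = 11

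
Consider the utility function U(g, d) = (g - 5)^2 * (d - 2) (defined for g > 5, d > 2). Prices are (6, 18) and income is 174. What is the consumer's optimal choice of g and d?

MU_g = 2·(g−5)·(d−2), MU_d = (g−5)^2.
MRS = (2/1)·(d−2)/(g−5).
Tangency: set MRS = p_g/p_d = 6/18 = 1/3.
So (2/1)·(d − 2)/(g − 5) = 1/3, i.e. (d − 2) = (1/6)·(g − 5).
Rewrite the budget in excess-of-subsistence terms: 6·(g − 5) + 18·(d − 2) = 174 − 6·5 − 18·2 = 108.
Substituting, 9·(g − 5) = 108, so g − 5 = 12 and g* = 17.
Then d − 2 = (1/6)·12 = 2, so d* = 4.

g* = 17, d* = 4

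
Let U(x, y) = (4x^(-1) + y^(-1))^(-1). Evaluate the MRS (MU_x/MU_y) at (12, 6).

For CES with ρ = -1, MRS = (4/1)·(y/x)^2.
At (12, 6): MRS = 1.
That is, one extra unit of x is worth 1 units of y at the margin.

MRS = 1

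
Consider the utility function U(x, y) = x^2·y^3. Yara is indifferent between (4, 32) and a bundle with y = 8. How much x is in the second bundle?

U(4, 32) = 524288.
Set U(x, 8) = 524288 and solve.
With y = 8: 8^3 = 512, so x^2 = 524288/512 = 1024; taking the square root, x = 32.
Check: U(32, 8) = 524288.

x = 32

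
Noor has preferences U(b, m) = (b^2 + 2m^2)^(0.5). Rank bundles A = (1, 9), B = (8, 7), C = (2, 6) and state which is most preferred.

Bundle A

Evaluate utility at each bundle:
U(A) = 12.767.
U(B) = 12.728.
U(C) = 8.718.
Highest utility is A, so A ≻ B ≻ C.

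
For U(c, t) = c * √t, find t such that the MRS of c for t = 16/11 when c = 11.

MU_c = √t and MU_t = 0.5·c·t^(-0.5).
MRS = MU_c/MU_t = (2)·t/c.
Substitute c = 11: MRS = t/5.5. Setting t/5.5 = 16/11 gives t = (16/11)·5.5 = 8.

t = 8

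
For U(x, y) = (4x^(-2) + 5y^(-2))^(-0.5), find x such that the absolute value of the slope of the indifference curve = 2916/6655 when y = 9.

For CES with ρ = -2, MRS = (4/5)·(y/x)^3.
Setting (4/5)·(9/x)^3 = 2916/6655 gives (9/x)^3 = 729/1331, so 9/x = 9/11 and x = 11.

x = 11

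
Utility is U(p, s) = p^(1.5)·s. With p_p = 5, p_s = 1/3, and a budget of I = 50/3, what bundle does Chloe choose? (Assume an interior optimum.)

p* = 2, s* = 20

MU_p = 1.5·√p·s and MU_s = p^(1.5).
MRS = MU_p/MU_s = (1.5)·s/p.
Tangency: set MRS = p_p/p_s = 5/(1/3) = 15.
So (1.5)·s/p = 15, i.e. s = 10·p.
Substitute into the budget 5·p + (1/3)·s = 50/3: (25/3)·p = 50/3, so p* = 2.
Then s* = 10·2 = 20.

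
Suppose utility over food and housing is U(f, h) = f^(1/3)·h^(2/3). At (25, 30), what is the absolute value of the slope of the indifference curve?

MRS = 0.6

MU_f = 1/3·f^(-2/3)·h^(2/3) and MU_h = 2/3·f^(1/3)·h^(-1/3).
MRS = MU_f/MU_h = (0.5)·h/f.
At (25, 30): MRS = 0.6.
The indifference curve has slope −0.6 at this bundle.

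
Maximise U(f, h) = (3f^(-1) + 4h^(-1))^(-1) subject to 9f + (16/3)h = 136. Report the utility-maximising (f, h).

For CES with ρ = -1, MRS = (3/4)·(h/f)^2.
Tangency: set MRS = p_f/p_h = 9/(16/3) = 27/16.
So (h/f)^2 = 2.25; taking the square root, h/f = 1.5, i.e. h = 1.5·f.
Substitute into the budget 9·f + (16/3)·h = 136: 17·f = 136, so f* = 8 and h* = 1.5·8 = 12.

f* = 8, h* = 12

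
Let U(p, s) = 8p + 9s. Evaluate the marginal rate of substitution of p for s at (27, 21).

MRS = 8/9

MU_p = 8, MU_s = 9, so MRS = 8/9 at every bundle.
At (27, 21): MRS = 8/9.
The indifference curve has slope −8/9 at this bundle.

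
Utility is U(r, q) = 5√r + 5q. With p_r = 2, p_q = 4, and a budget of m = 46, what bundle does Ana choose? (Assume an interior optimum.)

r* = 1, q* = 11

MU_r = 5/(2√r), MU_q = 5.
MRS = 5/(2√r) ÷ 5.
Tangency: set MRS = p_r/p_q = 2/4 = 0.5.
MRS depends only on r: 0.5/√r = 0.5 ⇒ √r = 0.5/0.5 = 1 ⇒ r* = 1.
From the budget, 4·q = 46 − 2·1 = 44, so q* = 11.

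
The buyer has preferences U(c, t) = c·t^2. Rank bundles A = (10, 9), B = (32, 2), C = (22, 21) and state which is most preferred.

Evaluate utility at each bundle:
U(A) = 810.
U(B) = 128.
U(C) = 9702.
Highest utility is C, so C ≻ A ≻ B.

Bundle C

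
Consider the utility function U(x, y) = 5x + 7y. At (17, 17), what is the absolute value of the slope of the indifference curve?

MU_x = 5, MU_y = 7, so MRS = 5/7 at every bundle.
At (17, 17): MRS = 5/7.
That is, one extra unit of x is worth 5/7 units of y at the margin.

MRS = 5/7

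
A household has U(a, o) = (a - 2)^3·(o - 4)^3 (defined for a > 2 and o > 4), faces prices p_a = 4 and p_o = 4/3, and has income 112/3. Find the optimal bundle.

a* = 5, o* = 13

MU_a = 3·(a−2)^2·(o−4)^3, MU_o = 3·(a−2)^3·(o−4)^2.
MRS = (o−4)/(a−2).
Tangency: set MRS = p_a/p_o = 4/(4/3) = 3.
So (o − 4)/(a − 2) = 3, i.e. (o − 4) = 3·(a − 2).
Rewrite the budget in excess-of-subsistence terms: 4·(a − 2) + (4/3)·(o − 4) = 112/3 − 4·2 − (4/3)·4 = 24.
Substituting, 8·(a − 2) = 24, so a − 2 = 3 and a* = 5.
Then o − 4 = 3·3 = 9, so o* = 13.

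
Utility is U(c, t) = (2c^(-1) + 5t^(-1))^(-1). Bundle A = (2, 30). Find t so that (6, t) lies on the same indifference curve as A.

t = 6

U depends on (c, t) only through S = 2c^(-1) + 5t^(-1), so equal utility means equal S. At (2, 30): S = 7/6.
With c = 6: 2·6^(-1) = 1/3, so 5t^(-1) = 7/6 − 1/3 = 5/6, i.e. t^(-1) = 1/6.
Hence t = 1/(1/6) = 6.
Check: U(6, 6) = 0.8571.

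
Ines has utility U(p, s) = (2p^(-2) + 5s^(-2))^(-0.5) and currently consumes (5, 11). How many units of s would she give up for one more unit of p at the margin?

For CES with ρ = -2, MRS = (2/5)·(s/p)^3.
At (5, 11): MRS = 2662/625.
So at (5, 11) the consumer would give up 2662/625 units of s for one more unit of p.

MRS = 2662/625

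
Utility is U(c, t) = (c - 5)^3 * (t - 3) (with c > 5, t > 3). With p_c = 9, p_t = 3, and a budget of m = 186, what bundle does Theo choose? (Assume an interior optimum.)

c* = 16, t* = 14

MU_c = 3·(c−5)^2·(t−3), MU_t = (c−5)^3.
MRS = (3/1)·(t−3)/(c−5).
Tangency: set MRS = p_c/p_t = 9/3 = 3.
So (3/1)·(t − 3)/(c − 5) = 3, i.e. (t − 3) = (c − 5).
Rewrite the budget in excess-of-subsistence terms: 9·(c − 5) + 3·(t − 3) = 186 − 9·5 − 3·3 = 132.
Substituting, 12·(c − 5) = 132, so c − 5 = 11 and c* = 16.
Then t − 3 = 11, so t* = 14.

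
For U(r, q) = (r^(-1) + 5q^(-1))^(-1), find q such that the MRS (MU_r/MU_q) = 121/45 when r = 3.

For CES with ρ = -1, MRS = (1/5)·(q/r)^2.
Setting (1/5)·(q/3)^2 = 121/45 gives (q/3)^2 = 121/9, so q/3 = 11/3 and q = 11.

q = 11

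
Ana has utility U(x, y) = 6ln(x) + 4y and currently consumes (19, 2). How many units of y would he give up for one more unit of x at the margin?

MU_x = 6/x, MU_y = 4.
MRS = 6/x ÷ 4.
At (19, 2): MRS = 3/38.
That is, one extra unit of x is worth 3/38 units of y at the margin.

MRS = 3/38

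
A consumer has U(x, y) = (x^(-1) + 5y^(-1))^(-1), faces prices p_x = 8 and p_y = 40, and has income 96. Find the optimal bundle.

x* = 2, y* = 2

For CES with ρ = -1, MRS = (1/5)·(y/x)^2.
Tangency: set MRS = p_x/p_y = 8/40 = 0.2.
So (y/x)^2 = 1; taking the square root, y/x = 1, i.e. y = x.
Substitute into the budget 8·x + 40·y = 96: 48·x = 96, so x* = 2 and y* = 2.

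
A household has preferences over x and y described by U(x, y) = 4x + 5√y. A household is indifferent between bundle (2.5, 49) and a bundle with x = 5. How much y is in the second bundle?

U(2.5, 49) = 45.
Set U(5, y) = 45 and solve.
With x = 5: 5√y = 45 − 4·5 = 25, so √y = 5 and y = 25.
Check: U(5, 25) = 45.

y = 25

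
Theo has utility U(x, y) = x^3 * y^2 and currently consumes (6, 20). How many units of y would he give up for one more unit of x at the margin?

MU_x = 3·x^2·y^2 and MU_y = 2·x^3·y.
MRS = MU_x/MU_y = (3/2)·y/x.
At (6, 20): MRS = 5.
That is, one extra unit of x is worth 5 units of y at the margin.

MRS = 5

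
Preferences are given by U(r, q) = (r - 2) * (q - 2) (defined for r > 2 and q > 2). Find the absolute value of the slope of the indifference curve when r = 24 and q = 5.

MU_r = (q−2), MU_q = (r−2).
MRS = (q−2)/(r−2).
At (24, 5): MRS = 3/22.
So at (24, 5) the consumer would give up 3/22 units of q for one more unit of r.

MRS = 3/22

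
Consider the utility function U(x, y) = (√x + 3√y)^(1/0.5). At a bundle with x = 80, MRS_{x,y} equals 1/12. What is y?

y = 5

For CES with ρ = 0.5, MRS = (1/3)·√(y/x).
Setting (1/3)·√(y/80) = 1/12 gives √(y/80) = 0.25, so y/80 = 1/16 and y = 5.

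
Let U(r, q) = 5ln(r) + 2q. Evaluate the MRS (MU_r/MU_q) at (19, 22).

MRS = 5/38

MU_r = 5/r, MU_q = 2.
MRS = 5/r ÷ 2.
At (19, 22): MRS = 5/38.
So at (19, 22) the consumer would give up 5/38 units of q for one more unit of r.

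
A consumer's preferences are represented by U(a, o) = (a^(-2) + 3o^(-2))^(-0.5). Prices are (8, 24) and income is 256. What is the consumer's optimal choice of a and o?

For CES with ρ = -2, MRS = (1/3)·(o/a)^3.
Tangency: set MRS = p_a/p_o = 8/24 = 1/3.
So (o/a)^3 = 1; taking the cube root, o/a = 1, i.e. o = a.
Substitute into the budget 8·a + 24·o = 256: 32·a = 256, so a* = 8 and o* = 8.

a* = 8, o* = 8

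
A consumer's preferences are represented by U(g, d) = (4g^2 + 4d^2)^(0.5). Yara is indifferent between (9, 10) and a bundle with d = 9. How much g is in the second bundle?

g = 10

U depends on (g, d) only through S = 4g^2 + 4d^2, so equal utility means equal S. At (9, 10): S = 724.
With d = 9: 4·9^2 = 324, so 4g^2 = 724 − 324 = 400, i.e. g^2 = 100.
Hence g = √100 = 10.
Check: U(10, 9) = 26.9072.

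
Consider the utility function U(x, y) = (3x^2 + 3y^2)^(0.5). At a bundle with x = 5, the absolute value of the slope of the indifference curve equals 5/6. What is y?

For CES with ρ = 2, MRS = (y/x)^(-1).
Setting (y/5)^(-1) = 5/6 gives y/5 = 1.2 and y = 6.

y = 6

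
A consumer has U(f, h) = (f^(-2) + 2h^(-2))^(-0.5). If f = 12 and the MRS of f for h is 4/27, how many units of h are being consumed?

For CES with ρ = -2, MRS = (1/2)·(h/f)^3.
Setting (1/2)·(h/12)^3 = 4/27 gives (h/12)^3 = 8/27, so h/12 = 2/3 and h = 8.

h = 8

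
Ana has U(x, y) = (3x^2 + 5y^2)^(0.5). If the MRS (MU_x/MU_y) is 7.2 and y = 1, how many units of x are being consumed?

For CES with ρ = 2, MRS = (3/5)·(y/x)^(-1).
Setting (3/5)·(1/x)^(-1) = 7.2 gives (1/x)^(-1) = 12, so 1/x = 1/12 and x = 12.

x = 12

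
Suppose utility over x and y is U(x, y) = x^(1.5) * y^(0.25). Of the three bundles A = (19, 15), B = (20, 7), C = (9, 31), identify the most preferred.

Evaluate utility at each bundle:
U(A) = 162.987.
U(B) = 145.485.
U(C) = 63.709.
Highest utility is A, so A ≻ B ≻ C.

Bundle A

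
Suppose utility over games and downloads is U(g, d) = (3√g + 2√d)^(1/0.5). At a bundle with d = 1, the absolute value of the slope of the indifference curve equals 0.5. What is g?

For CES with ρ = 0.5, MRS = (3/2)·√(d/g).
Setting (3/2)·√(1/g) = 0.5 gives √(1/g) = 1/3, so 1/g = 1/9 and g = 9.

g = 9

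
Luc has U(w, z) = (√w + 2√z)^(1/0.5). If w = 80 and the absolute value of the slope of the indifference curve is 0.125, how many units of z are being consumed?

z = 5

For CES with ρ = 0.5, MRS = (1/2)·√(z/w).
Setting (1/2)·√(z/80) = 0.125 gives √(z/80) = 0.25, so z/80 = 1/16 and z = 5.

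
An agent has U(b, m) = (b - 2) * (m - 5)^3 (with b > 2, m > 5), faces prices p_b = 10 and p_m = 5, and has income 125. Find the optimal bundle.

b* = 4, m* = 17

MU_b = (m−5)^3, MU_m = 3·(b−2)·(m−5)^2.
MRS = (1/3)·(m−5)/(b−2).
Tangency: set MRS = p_b/p_m = 10/5 = 2.
So (1/3)·(m − 5)/(b − 2) = 2, i.e. (m − 5) = 6·(b − 2).
Rewrite the budget in excess-of-subsistence terms: 10·(b − 2) + 5·(m − 5) = 125 − 10·2 − 5·5 = 80.
Substituting, 40·(b − 2) = 80, so b − 2 = 2 and b* = 4.
Then m − 5 = 6·2 = 12, so m* = 17.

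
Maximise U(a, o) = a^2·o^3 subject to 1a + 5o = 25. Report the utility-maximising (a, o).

a* = 10, o* = 3

MU_a = 2·a·o^3 and MU_o = 3·a^2·o^2.
MRS = MU_a/MU_o = (2/3)·o/a.
Tangency: set MRS = p_a/p_o = 1/5 = 0.2.
So (2/3)·o/a = 0.2, i.e. o = 0.3·a.
Substitute into the budget 1·a + 5·o = 25: 2.5·a = 25, so a* = 10.
Then o* = 0.3·10 = 3.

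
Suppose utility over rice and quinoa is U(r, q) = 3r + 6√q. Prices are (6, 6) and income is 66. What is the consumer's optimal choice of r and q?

MU_r = 3, MU_q = 6/(2√q).
MRS = 3 ÷ (6/(2√q)).
Tangency: set MRS = p_r/p_q = 6/6 = 1.
MRS depends only on q: √q = 1 ⇒ √q = 1 ⇒ q* = 1.
From the budget, 6·r = 66 − 6·1 = 60, so r* = 10.

r* = 10, q* = 1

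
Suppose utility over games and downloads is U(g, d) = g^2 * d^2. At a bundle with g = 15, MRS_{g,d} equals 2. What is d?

d = 30

MU_g = 2·g·d^2 and MU_d = 2·g^2·d.
MRS = MU_g/MU_d = d/g.
Substitute g = 15: MRS = d/15. Setting d/15 = 2 gives d = 2·15 = 30.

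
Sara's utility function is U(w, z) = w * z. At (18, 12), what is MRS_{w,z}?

MRS = 2/3

MU_w = z and MU_z = w.
MRS = MU_w/MU_z = z/w.
At (18, 12): MRS = 2/3.
So at (18, 12) the consumer would give up 2/3 units of z for one more unit of w.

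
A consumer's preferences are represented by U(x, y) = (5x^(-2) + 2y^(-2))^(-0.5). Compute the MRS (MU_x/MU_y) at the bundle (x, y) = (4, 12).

For CES with ρ = -2, MRS = (5/2)·(y/x)^3.
At (4, 12): MRS = 67.5.
So at (4, 12) the consumer would give up 67.5 units of y for one more unit of x.

MRS = 67.5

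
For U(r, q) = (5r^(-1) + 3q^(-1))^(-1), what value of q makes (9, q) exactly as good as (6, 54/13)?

q = 3

U depends on (r, q) only through S = 5r^(-1) + 3q^(-1), so equal utility means equal S. At (6, 54/13): S = 14/9.
With r = 9: 5·9^(-1) = 5/9, so 3q^(-1) = 14/9 − 5/9 = 1, i.e. q^(-1) = 1/3.
Hence q = 1/(1/3) = 3.
Check: U(9, 3) = 0.6429.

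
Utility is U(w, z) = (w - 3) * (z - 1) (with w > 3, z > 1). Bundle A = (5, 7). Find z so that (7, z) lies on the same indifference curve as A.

U(5, 7) = 12.
Set U(7, z) = 12 and solve.
With w = 7: (7 − 3) = 4, so (z − 1) = 12/4 = 3.
So z = 1 + 3 = 4.
Check: U(7, 4) = 12.

z = 4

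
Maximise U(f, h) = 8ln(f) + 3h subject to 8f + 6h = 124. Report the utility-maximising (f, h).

f* = 2, h* = 18

MU_f = 8/f, MU_h = 3.
MRS = 8/f ÷ 3.
Tangency: set MRS = p_f/p_h = 8/6 = 4/3.
MRS depends only on f: (8/3)/f = 4/3 ⇒ f* = (8/3)/(4/3) = 2.
From the budget, 6·h = 124 − 8·2 = 108, so h* = 18.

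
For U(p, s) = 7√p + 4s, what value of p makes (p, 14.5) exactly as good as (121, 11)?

U(121, 11) = 121.
Set U(p, 14.5) = 121 and solve.
With s = 14.5: 7√p = 121 − 4·14.5 = 63, so √p = 9 and p = 81.
Check: U(81, 14.5) = 121.

p = 81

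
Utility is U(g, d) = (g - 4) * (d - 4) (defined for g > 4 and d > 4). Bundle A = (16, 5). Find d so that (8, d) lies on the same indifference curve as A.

U(16, 5) = 12.
Set U(8, d) = 12 and solve.
With g = 8: (8 − 4) = 4, so (d − 4) = 12/4 = 3.
So d = 4 + 3 = 7.
Check: U(8, 7) = 12.

d = 7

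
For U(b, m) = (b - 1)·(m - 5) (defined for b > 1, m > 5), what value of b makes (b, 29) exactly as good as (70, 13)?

b = 24

U(70, 13) = 552.
Set U(b, 29) = 552 and solve.
With m = 29: (29 − 5) = 24, so (b − 1) = 552/24 = 23.
So b = 1 + 23 = 24.
Check: U(24, 29) = 552.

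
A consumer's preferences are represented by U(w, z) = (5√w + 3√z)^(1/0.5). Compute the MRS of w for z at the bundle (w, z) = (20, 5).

For CES with ρ = 0.5, MRS = (5/3)·√(z/w).
At (20, 5): MRS = 5/6.
That is, one extra unit of w is worth 5/6 units of z at the margin.

MRS = 5/6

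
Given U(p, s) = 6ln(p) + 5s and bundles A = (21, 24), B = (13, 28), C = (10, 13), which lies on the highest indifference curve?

Bundle B

Evaluate utility at each bundle:
U(A) = 138.267.
U(B) = 155.390.
U(C) = 78.816.
Highest utility is B, so B ≻ A ≻ C.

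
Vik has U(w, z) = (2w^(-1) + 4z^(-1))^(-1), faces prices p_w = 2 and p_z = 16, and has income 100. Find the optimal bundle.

For CES with ρ = -1, MRS = (2/4)·(z/w)^2.
Tangency: set MRS = p_w/p_z = 2/16 = 0.125.
So (z/w)^2 = 0.25; taking the square root, z/w = 0.5, i.e. z = 0.5·w.
Substitute into the budget 2·w + 16·z = 100: 10·w = 100, so w* = 10 and z* = 0.5·10 = 5.

w* = 10, z* = 5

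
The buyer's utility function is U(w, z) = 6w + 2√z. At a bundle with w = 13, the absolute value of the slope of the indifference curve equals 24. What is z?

MU_w = 6, MU_z = 2/(2√z).
MRS = 6 ÷ (2/(2√z)).
MRS depends only on z: 6·√z = 24 ⇒ √z = 24/6 = 4 ⇒ z = 16.

z = 16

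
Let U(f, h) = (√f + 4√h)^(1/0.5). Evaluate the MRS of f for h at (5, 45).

For CES with ρ = 0.5, MRS = (1/4)·√(h/f).
At (5, 45): MRS = 0.75.
So at (5, 45) the consumer would give up 0.75 units of h for one more unit of f.

MRS = 0.75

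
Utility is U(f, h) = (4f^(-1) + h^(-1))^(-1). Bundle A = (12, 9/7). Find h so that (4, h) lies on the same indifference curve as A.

h = 9

U depends on (f, h) only through S = 4f^(-1) + h^(-1), so equal utility means equal S. At (12, 9/7): S = 10/9.
With f = 4: 4·4^(-1) = 1, so h^(-1) = 10/9 − 1 = 1/9.
Hence h = 1/(1/9) = 9.
Check: U(4, 9) = 0.9.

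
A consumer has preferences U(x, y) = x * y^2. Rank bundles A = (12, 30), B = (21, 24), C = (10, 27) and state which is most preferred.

Bundle B

Evaluate utility at each bundle:
U(A) = 10800.
U(B) = 12096.
U(C) = 7290.
Highest utility is B, so B ≻ A ≻ C.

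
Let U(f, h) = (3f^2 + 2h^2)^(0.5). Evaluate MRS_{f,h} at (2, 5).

MRS = 0.6

For CES with ρ = 2, MRS = (3/2)·(h/f)^(-1).
At (2, 5): MRS = 0.6.
That is, one extra unit of f is worth 0.6 units of h at the margin.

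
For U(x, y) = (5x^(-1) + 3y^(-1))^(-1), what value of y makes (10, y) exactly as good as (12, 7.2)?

U depends on (x, y) only through S = 5x^(-1) + 3y^(-1), so equal utility means equal S. At (12, 7.2): S = 5/6.
With x = 10: 5·10^(-1) = 0.5, so 3y^(-1) = 5/6 − 0.5 = 1/3, i.e. y^(-1) = 1/9.
Hence y = 1/(1/9) = 9.
Check: U(10, 9) = 1.2.

y = 9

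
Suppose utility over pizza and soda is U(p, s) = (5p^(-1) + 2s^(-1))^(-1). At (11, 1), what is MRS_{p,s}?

MRS = 5/242

For CES with ρ = -1, MRS = (5/2)·(s/p)^2.
At (11, 1): MRS = 5/242.
The indifference curve has slope −5/242 at this bundle.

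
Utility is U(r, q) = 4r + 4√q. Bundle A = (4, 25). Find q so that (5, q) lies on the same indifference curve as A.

q = 16

U(4, 25) = 36.
Set U(5, q) = 36 and solve.
With r = 5: 4√q = 36 − 4·5 = 16, so √q = 4 and q = 16.
Check: U(5, 16) = 36.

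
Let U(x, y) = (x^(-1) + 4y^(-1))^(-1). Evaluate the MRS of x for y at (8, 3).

MRS = 9/256

For CES with ρ = -1, MRS = (1/4)·(y/x)^2.
At (8, 3): MRS = 9/256.
That is, one extra unit of x is worth 9/256 units of y at the margin.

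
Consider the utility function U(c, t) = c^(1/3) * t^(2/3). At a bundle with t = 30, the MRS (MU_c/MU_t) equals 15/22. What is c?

c = 22

MU_c = 1/3·c^(-2/3)·t^(2/3) and MU_t = 2/3·c^(1/3)·t^(-1/3).
MRS = MU_c/MU_t = (0.5)·t/c.
Substitute t = 30: MRS = 15/c. Setting 15/c = 15/22 gives c = 15/(15/22) = 22.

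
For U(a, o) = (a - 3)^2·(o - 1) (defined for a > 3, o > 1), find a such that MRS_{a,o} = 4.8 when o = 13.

a = 8

MU_a = 2·(a−3)·(o−1), MU_o = (a−3)^2.
MRS = (2/1)·(o−1)/(a−3).
Substitute o = 13: MRS = 24/(a − 3). Setting this equal to 4.8 gives a − 3 = 24/4.8 = 5, so a = 8.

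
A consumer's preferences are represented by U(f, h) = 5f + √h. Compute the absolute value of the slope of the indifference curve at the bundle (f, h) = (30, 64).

MRS = 80

MU_f = 5, MU_h = 1/(2√h).
MRS = 5 ÷ (1/(2√h)).
At (30, 64): MRS = 80.
So at (30, 64) the consumer would give up 80 units of h for one more unit of f.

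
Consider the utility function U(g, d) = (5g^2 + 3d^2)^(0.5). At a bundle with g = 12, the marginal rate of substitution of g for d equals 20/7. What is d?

d = 7

For CES with ρ = 2, MRS = (5/3)·(d/g)^(-1).
Setting (5/3)·(d/12)^(-1) = 20/7 gives (d/12)^(-1) = 12/7, so d/12 = 7/12 and d = 7.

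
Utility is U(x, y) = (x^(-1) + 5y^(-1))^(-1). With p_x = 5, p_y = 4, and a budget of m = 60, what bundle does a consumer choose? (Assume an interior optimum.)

x* = 4, y* = 10

For CES with ρ = -1, MRS = (1/5)·(y/x)^2.
Tangency: set MRS = p_x/p_y = 5/4 = 1.25.
So (y/x)^2 = 6.25; taking the square root, y/x = 2.5, i.e. y = 2.5·x.
Substitute into the budget 5·x + 4·y = 60: 15·x = 60, so x* = 4 and y* = 2.5·4 = 10.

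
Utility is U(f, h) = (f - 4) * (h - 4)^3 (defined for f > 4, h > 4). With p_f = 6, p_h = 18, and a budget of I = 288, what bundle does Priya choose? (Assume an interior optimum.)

MU_f = (h−4)^3, MU_h = 3·(f−4)·(h−4)^2.
MRS = (1/3)·(h−4)/(f−4).
Tangency: set MRS = p_f/p_h = 6/18 = 1/3.
So (1/3)·(h − 4)/(f − 4) = 1/3, i.e. (h − 4) = (f − 4).
Rewrite the budget in excess-of-subsistence terms: 6·(f − 4) + 18·(h − 4) = 288 − 6·4 − 18·4 = 192.
Substituting, 24·(f − 4) = 192, so f − 4 = 8 and f* = 12.
Then h − 4 = 8, so h* = 12.

f* = 12, h* = 12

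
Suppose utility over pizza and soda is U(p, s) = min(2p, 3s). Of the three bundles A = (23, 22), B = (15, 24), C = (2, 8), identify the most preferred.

Bundle A

Evaluate utility at each bundle:
U(A) = 46.
U(B) = 30.
U(C) = 4.
Highest utility is A, so A ≻ B ≻ C.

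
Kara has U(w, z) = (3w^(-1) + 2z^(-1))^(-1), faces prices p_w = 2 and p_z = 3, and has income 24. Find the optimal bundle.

w* = 6, z* = 4

For CES with ρ = -1, MRS = (3/2)·(z/w)^2.
Tangency: set MRS = p_w/p_z = 2/3.
So (z/w)^2 = 4/9; taking the square root, z/w = 2/3, i.e. z = (2/3)·w.
Substitute into the budget 2·w + 3·z = 24: 4·w = 24, so w* = 6 and z* = (2/3)·6 = 4.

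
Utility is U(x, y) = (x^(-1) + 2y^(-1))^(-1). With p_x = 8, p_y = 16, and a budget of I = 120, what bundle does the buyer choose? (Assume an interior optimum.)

x* = 5, y* = 5

For CES with ρ = -1, MRS = (1/2)·(y/x)^2.
Tangency: set MRS = p_x/p_y = 8/16 = 0.5.
So (y/x)^2 = 1; taking the square root, y/x = 1, i.e. y = x.
Substitute into the budget 8·x + 16·y = 120: 24·x = 120, so x* = 5 and y* = 5.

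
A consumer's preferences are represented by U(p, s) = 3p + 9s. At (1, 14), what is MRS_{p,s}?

MU_p = 3, MU_s = 9, so MRS = 3/9 = 1/3 at every bundle.
At (1, 14): MRS = 1/3.
The indifference curve has slope −1/3 at this bundle.

MRS = 1/3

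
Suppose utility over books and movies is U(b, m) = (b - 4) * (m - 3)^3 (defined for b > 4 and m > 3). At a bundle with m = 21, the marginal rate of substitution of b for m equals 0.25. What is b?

b = 28

MU_b = (m−3)^3, MU_m = 3·(b−4)·(m−3)^2.
MRS = (1/3)·(m−3)/(b−4).
Substitute m = 21: MRS = 6/(b − 4). Setting this equal to 0.25 gives b − 4 = 6/0.25 = 24, so b = 28.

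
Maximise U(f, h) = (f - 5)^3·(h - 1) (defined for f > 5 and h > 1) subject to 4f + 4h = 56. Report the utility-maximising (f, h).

MU_f = 3·(f−5)^2·(h−1), MU_h = (f−5)^3.
MRS = (3/1)·(h−1)/(f−5).
Tangency: set MRS = p_f/p_h = 4/4 = 1.
So (3/1)·(h − 1)/(f − 5) = 1, i.e. (h − 1) = (1/3)·(f − 5).
Rewrite the budget in excess-of-subsistence terms: 4·(f − 5) + 4·(h − 1) = 56 − 4·5 − 4·1 = 32.
Substituting, (16/3)·(f − 5) = 32, so f − 5 = 6 and f* = 11.
Then h − 1 = (1/3)·6 = 2, so h* = 3.

f* = 11, h* = 3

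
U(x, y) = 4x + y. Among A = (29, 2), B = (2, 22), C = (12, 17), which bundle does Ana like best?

Evaluate utility at each bundle:
U(A) = 118.
U(B) = 30.
U(C) = 65.
Highest utility is A, so A ≻ C ≻ B.

Bundle A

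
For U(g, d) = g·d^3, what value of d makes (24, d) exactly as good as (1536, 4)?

U(1536, 4) = 98304.
Set U(24, d) = 98304 and solve.
With g = 24: d^3 = 98304/24 = 4096; taking the cube root, d = 16.
Check: U(24, 16) = 98304.

d = 16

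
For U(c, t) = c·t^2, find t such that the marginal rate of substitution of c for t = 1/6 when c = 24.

t = 8

MU_c = t^2 and MU_t = 2·c·t.
MRS = MU_c/MU_t = (1/2)·t/c.
Substitute c = 24: MRS = t/48. Setting t/48 = 1/6 gives t = (1/6)·48 = 8.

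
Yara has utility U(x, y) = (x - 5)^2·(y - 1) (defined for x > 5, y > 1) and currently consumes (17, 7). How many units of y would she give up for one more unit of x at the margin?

MU_x = 2·(x−5)·(y−1), MU_y = (x−5)^2.
MRS = (2/1)·(y−1)/(x−5).
At (17, 7): MRS = 1.
The indifference curve has slope −1 at this bundle.

MRS = 1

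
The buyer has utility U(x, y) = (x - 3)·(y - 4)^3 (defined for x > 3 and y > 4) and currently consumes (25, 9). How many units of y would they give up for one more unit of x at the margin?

MRS = 5/66

MU_x = (y−4)^3, MU_y = 3·(x−3)·(y−4)^2.
MRS = (1/3)·(y−4)/(x−3).
At (25, 9): MRS = 5/66.
So at (25, 9) the consumer would give up 5/66 units of y for one more unit of x.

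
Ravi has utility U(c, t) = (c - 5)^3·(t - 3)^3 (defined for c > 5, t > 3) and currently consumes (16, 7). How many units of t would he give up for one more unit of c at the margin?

MU_c = 3·(c−5)^2·(t−3)^3, MU_t = 3·(c−5)^3·(t−3)^2.
MRS = (t−3)/(c−5).
At (16, 7): MRS = 4/11.
So at (16, 7) the consumer would give up 4/11 units of t for one more unit of c.

MRS = 4/11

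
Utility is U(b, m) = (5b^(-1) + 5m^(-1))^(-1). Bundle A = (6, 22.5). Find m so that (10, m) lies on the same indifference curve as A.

m = 9

U depends on (b, m) only through S = 5b^(-1) + 5m^(-1), so equal utility means equal S. At (6, 22.5): S = 19/18.
With b = 10: 5·10^(-1) = 0.5, so 5m^(-1) = 19/18 − 0.5 = 5/9, i.e. m^(-1) = 1/9.
Hence m = 1/(1/9) = 9.
Check: U(10, 9) = 0.9474.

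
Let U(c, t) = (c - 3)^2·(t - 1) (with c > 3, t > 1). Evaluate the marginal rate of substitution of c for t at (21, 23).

MU_c = 2·(c−3)·(t−1), MU_t = (c−3)^2.
MRS = (2/1)·(t−1)/(c−3).
At (21, 23): MRS = 22/9.
The indifference curve has slope −22/9 at this bundle.

MRS = 22/9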